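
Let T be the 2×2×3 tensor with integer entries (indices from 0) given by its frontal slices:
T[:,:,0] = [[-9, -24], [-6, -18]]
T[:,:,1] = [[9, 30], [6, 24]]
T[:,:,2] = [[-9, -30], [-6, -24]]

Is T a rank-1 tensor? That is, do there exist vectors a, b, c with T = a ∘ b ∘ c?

No

The mode-2 unfolding of T (rows indexed by j, columns by (i,k) = (0,0), (0,1), (0,2), (1,0), (1,1), (1,2)) is [[-9, 9, -9, -6, 6, -6], [-24, 30, -30, -18, 24, -24]].
There the 2×2 minor on rows j ∈ {0, 1}, columns (i,k) ∈ {(0,0), (0,1)} is det [[-9, 9], [-24, 30]] = -54 ≠ 0, so this unfolding has rank ≥ 2; CP rank is at least every unfolding rank, so rank(T) ≥ 2.
In particular rank(T) ≥ 2 > 1, so T is not rank-1.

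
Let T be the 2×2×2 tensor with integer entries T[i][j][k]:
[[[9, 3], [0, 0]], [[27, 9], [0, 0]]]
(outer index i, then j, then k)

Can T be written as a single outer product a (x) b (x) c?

Yes

If T = a (x) b (x) c then every fibre of T is a multiple of the corresponding factor, so read the factors off the fibres through the nonzero entry T[0,0,0] = 9.
The mode-1 fibre T[:,0,0] = [9, 27] gives a = [1, 3] (primitive direction); the mode-2 fibre T[0,:,0] = [9, 0] gives b = [1, 0]; then c[k] = T[0,0,k] / (a[0]·b[0]) = [9, 3] / 1 = [9, 3].
Expanding [1, 3] (x) [1, 0] (x) [9, 3] reproduces all 8 entries of T, so T = [1, 3] (x) [1, 0] (x) [9, 3] and rank(T) ≤ 1.
Equivalently every frontal slice T[:,:,k] is c[k] times the rank-1 matrix [1, 3] (x) [1, 0]. So T has rank 1 (it is nonzero).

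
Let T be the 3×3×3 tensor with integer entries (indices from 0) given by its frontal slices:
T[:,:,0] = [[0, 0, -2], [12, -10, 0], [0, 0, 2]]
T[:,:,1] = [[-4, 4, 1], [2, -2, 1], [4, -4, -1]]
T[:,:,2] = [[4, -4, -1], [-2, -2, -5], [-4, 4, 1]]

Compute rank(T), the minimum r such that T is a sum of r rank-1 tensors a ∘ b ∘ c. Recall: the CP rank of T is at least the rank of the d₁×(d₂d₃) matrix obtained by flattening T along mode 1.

Lower bound: the mode-3 unfolding of T (rows indexed by k, columns by (i,j) = (0,0), (0,1), (0,2), (1,0), (1,1), (1,2), (2,0), (2,1), (2,2)) is [[0, 0, -2, 12, -10, 0, 0, 0, 2], [-4, 4, 1, 2, -2, 1, 4, -4, -1], [4, -4, -1, -2, -2, -5, -4, 4, 1]].
There the 3×3 minor on rows k ∈ {0, 1, 2}, columns (i,j) ∈ {(0,0), (0,2), (1,1)} is det [[0, -2, -10], [-4, 1, -2], [4, -1, -2]] = 32 ≠ 0, so this unfolding has rank ≥ 3; CP rank is at least every unfolding rank, so rank(T) ≥ 3. (Flattening ranks never certify an upper bound on CP rank; for that we must actually write T with 3 rank-1 terms.)
Upper bound: T is a sum of 3 rank-1 terms, T = (0, 1, 0) ∘ (0, 1, 1) ∘ (2, 0, -4) + (1, -2, -1) ∘ (1, -1, 0) ∘ (-4, -2, 2) + (1, 1, -1) ∘ (2, -2, -1) ∘ (2, -1, 1) (one valid choice — decompositions are not unique — normalised so each a, b is primitive with positive first nonzero entry; check it by expanding all entries), so rank(T) ≤ 3.
These bounds meet, so rank(T) = 3.

3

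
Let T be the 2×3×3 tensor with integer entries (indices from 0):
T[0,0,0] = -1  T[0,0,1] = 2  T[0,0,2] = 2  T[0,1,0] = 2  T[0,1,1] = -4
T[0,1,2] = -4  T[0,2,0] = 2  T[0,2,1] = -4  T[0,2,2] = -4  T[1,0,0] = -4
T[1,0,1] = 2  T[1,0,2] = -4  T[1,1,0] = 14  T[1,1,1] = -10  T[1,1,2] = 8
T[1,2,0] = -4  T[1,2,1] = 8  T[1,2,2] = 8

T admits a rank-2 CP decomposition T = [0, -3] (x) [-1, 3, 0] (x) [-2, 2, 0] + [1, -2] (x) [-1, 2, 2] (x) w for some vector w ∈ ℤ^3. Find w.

Subtract the known terms from T to get the rank-1 residual R = [1, -2] (x) [-1, 2, 2] (x) w, so R[i,j,k] = a[i]·b[j]·w[k]. Pick indices with nonzero a[0]·b[0] = (1)·(-1) = -1. Only the fibre through (0,0,·) is needed: R[0,0,:] = T[0,0,:] − Σₗ aₗ[0]bₗ[0]cₗ = [-1, 2, 2] − (0)·(-1)·[-2, 2, 0] = [-1, 2, 2]. Then w[k] = R[0,0,k] / -1 for each k, giving w = [-1, 2, 2] / -1 = [1, -2, -2].

w = [1, -2, -2]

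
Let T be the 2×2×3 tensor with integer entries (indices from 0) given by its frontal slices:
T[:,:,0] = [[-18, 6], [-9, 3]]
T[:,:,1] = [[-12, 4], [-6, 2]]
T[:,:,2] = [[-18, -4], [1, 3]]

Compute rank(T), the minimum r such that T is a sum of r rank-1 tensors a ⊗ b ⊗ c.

2

Lower bound: the mode-2 unfolding of T (rows indexed by j, columns by (i,k) = (0,0), (0,1), (0,2), (1,0), (1,1), (1,2)) is [[-18, -12, -18, -9, -6, 1], [6, 4, -4, 3, 2, 3]].
There the 2×2 minor on rows j ∈ {0, 1}, columns (i,k) ∈ {(0,0), (0,2)} is det [[-18, -18], [6, -4]] = 180 ≠ 0, so this unfolding has rank ≥ 2; CP rank is at least every unfolding rank, so rank(T) ≥ 2. (This is only a lower bound: in general the CP rank may exceed every unfolding rank, so we still need to exhibit 2 rank-1 terms summing to T.)
Upper bound — finding two terms. Write S_k = T[:,:,k] for the frontal slices: S₀ = [[-18, 6], [-9, 3]], S₁ = [[-12, 4], [-6, 2]], S₂ = [[-18, -4], [1, 3]].
If T = a₁ ⊗ b₁ ⊗ c₁ + a₂ ⊗ b₂ ⊗ c₂ then each S_k = c₁[k]·a₁b₁ᵀ + c₂[k]·a₂b₂ᵀ. S₀ and S₂ are linearly independent, so a₁b₁ᵀ and a₂b₂ᵀ must span the same plane of matrices: they are the rank-1 matrices of the form x·S₀ + y·S₂.
det(x·S₀ + y·S₂) is −150·xy − 50·y² = (-50)·(y)(3·x + y), vanishing at (x:y) = (1:0) and (1:-3).
M₁ = S₀ = [[-18, 6], [-9, 3]] = (-3)·(2, 1)(3, -1)ᵀ and M₂ = S₀ − 3·S₂ = [[36, 18], [-12, -6]] = 6·(3, -1)(2, 1)ᵀ, so take a₁ = (2, 1), b₁ = (3, -1), a₂ = (3, -1), b₂ = (2, 1).
Each slice is an integer combination of E₁ = a₁b₁ᵀ and E₂ = a₂b₂ᵀ: S₀ = −3·E₁, S₁ = −2·E₁, S₂ = −E₁ − 2·E₂; reading off coefficients, c₁ = (-3, -2, -1) and c₂ = (0, 0, -2).
Hence T = (2, 1) ⊗ (3, -1) ⊗ (-3, -2, -1) + (3, -1) ⊗ (2, 1) ⊗ (0, 0, -2), so rank(T) ≤ 2.
These bounds meet, so rank(T) = 2.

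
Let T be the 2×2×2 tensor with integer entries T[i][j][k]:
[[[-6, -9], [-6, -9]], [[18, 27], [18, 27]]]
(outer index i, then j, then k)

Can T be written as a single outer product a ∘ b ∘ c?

The mode-1 fibre T[:,0,0] = [-6, 18] gives a = (1, -3) (primitive direction); the mode-2 fibre T[0,:,0] = [-6, -6] gives b = (1, 1); then c[k] = T[0,0,k] / (a[0]·b[0]) = [-6, -9] / 1 = (-6, -9).
Expanding (1, -3) ∘ (1, 1) ∘ (-6, -9) reproduces all 8 entries of T, so T = (1, -3) ∘ (1, 1) ∘ (-6, -9) and rank(T) ≤ 1.
Equivalently every frontal slice T[:,:,k] is c[k] times the rank-1 matrix (1, -3) ∘ (1, 1). So T has rank 1 (it is nonzero).

Yes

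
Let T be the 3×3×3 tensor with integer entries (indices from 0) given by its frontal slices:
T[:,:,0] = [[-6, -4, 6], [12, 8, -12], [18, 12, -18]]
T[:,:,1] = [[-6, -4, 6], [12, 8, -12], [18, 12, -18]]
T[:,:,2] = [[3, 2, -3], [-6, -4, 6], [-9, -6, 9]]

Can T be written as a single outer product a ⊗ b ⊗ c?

Yes

If T = a ⊗ b ⊗ c then every fibre of T is a multiple of the corresponding factor, so read the factors off the fibres through the nonzero entry T[0,0,0] = -6.
The mode-1 fibre T[:,0,0] = [-6, 12, 18] gives a = [1, -2, -3] (primitive direction); the mode-2 fibre T[0,:,0] = [-6, -4, 6] gives b = [3, 2, -3]; then c[k] = T[0,0,k] / (a[0]·b[0]) = [-6, -6, 3] / 3 = [-2, -2, 1].
Expanding [1, -2, -3] ⊗ [3, 2, -3] ⊗ [-2, -2, 1] reproduces all 27 entries of T, so T = [1, -2, -3] ⊗ [3, 2, -3] ⊗ [-2, -2, 1] and rank(T) ≤ 1.
Equivalently every frontal slice T[:,:,k] is c[k] times the rank-1 matrix [1, -2, -3] ⊗ [3, 2, -3]. So T has rank 1 (it is nonzero).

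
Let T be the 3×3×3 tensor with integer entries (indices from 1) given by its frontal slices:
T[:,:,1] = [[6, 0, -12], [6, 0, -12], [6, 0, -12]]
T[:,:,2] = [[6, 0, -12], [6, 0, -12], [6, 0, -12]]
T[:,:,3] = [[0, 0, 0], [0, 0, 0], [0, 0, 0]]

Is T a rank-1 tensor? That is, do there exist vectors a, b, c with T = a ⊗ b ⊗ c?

Yes

If T = a ⊗ b ⊗ c then every fibre of T is a multiple of the corresponding factor, so read the factors off the fibres through the nonzero entry T[1,1,1] = 6.
The mode-1 fibre T[:,1,1] = [6, 6, 6] gives a = [1, 1, 1] (primitive direction); the mode-2 fibre T[1,:,1] = [6, 0, -12] gives b = [1, 0, -2]; then c[k] = T[1,1,k] / (a[1]·b[1]) = [6, 6, 0] / 1 = [6, 6, 0].
Expanding [1, 1, 1] ⊗ [1, 0, -2] ⊗ [6, 6, 0] reproduces all 27 entries of T, so T = [1, 1, 1] ⊗ [1, 0, -2] ⊗ [6, 6, 0] and rank(T) ≤ 1.
Equivalently every frontal slice T[:,:,k] is c[k] times the rank-1 matrix [1, 1, 1] ⊗ [1, 0, -2]. So T has rank 1 (it is nonzero).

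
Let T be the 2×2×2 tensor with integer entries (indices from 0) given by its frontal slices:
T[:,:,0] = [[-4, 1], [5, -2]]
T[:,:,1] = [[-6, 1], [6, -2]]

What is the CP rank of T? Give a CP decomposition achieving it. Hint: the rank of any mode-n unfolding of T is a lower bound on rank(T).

rank(T) = 2

Lower bound: the mode-2 unfolding of T (rows indexed by j, columns by (i,k) = (0,0), (0,1), (1,0), (1,1)) is [[-4, -6, 5, 6], [1, 1, -2, -2]].
There the 2×2 minor on rows j ∈ {0, 1}, columns (i,k) ∈ {(0,0), (0,1)} is det [[-4, -6], [1, 1]] = 2 ≠ 0, so this unfolding has rank ≥ 2; CP rank is at least every unfolding rank, so rank(T) ≥ 2. (This is only a lower bound: in general the CP rank may exceed every unfolding rank, so we still need to exhibit 2 rank-1 terms summing to T.)
Upper bound — finding two terms. Write S_k = T[:,:,k] for the frontal slices: S₀ = [[-4, 1], [5, -2]], S₁ = [[-6, 1], [6, -2]].
If T = a₁ ⊗ b₁ ⊗ c₁ + a₂ ⊗ b₂ ⊗ c₂ then each S_k = c₁[k]·a₁b₁ᵀ + c₂[k]·a₂b₂ᵀ. S₀ and S₁ are linearly independent, so a₁b₁ᵀ and a₂b₂ᵀ must span the same plane of matrices: they are the rank-1 matrices of the form x·S₀ + y·S₁.
det(x·S₀ + y·S₁) is 3·x² + 9·xy + 6·y² = 3·(x + 2·y)(x + y), vanishing at (x:y) = (2:-1) and (1:-1).
M₁ = 2·S₀ − S₁ = [[-2, 1], [4, -2]] = −[1, -2][2, -1]ᵀ and M₂ = S₀ − S₁ = [[2, 0], [-1, 0]] = [2, -1][1, 0]ᵀ, so take a₁ = [1, -2], b₁ = [2, -1], a₂ = [2, -1], b₂ = [1, 0].
Each slice is an integer combination of E₁ = a₁b₁ᵀ and E₂ = a₂b₂ᵀ: S₀ = −E₁ − E₂, S₁ = −E₁ − 2·E₂; reading off coefficients, c₁ = [-1, -1] and c₂ = [-1, -2].
Hence T = [1, -2] ⊗ [2, -1] ⊗ [-1, -1] + [2, -1] ⊗ [1, 0] ⊗ [-1, -2], so rank(T) ≤ 2.
These bounds meet, so rank(T) = 2.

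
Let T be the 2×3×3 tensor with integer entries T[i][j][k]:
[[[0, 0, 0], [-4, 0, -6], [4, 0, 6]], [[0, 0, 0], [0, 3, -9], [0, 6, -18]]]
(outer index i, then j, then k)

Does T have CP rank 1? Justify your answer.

No

The mode-3 unfolding of T (rows indexed by k, columns by (i,j) = (0,0), (0,1), (0,2), (1,0), (1,1), (1,2)) is [[0, -4, 4, 0, 0, 0], [0, 0, 0, 0, 3, 6], [0, -6, 6, 0, -9, -18]].
There the 2×2 minor on rows k ∈ {0, 1}, columns (i,j) ∈ {(0,1), (1,1)} is det [[-4, 0], [0, 3]] = -12 ≠ 0, so this unfolding has rank ≥ 2; CP rank is at least every unfolding rank, so rank(T) ≥ 2.
In particular rank(T) ≥ 2 > 1, so T is not rank-1.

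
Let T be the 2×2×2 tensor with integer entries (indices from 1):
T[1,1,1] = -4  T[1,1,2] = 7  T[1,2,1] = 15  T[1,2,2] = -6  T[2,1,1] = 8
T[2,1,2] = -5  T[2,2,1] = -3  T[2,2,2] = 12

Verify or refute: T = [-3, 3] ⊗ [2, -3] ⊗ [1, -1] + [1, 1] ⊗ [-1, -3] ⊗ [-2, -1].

Reconstruct entrywise from the claimed factors. For example, T[1,1,1] = -4 and Σₗ aₗ[1]bₗ[1]cₗ[1] = (-3)·(2)·(1) + (1)·(-1)·(-2) = -4; checking all 8 entries, every one matches. The claim holds.

Yes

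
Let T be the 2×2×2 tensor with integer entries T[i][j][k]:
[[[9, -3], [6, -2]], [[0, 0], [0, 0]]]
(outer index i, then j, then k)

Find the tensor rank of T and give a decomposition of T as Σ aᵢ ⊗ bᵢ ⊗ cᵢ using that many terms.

Lower bound: T ≠ 0 (e.g. T[0,0,0] = 9), so rank(T) ≥ 1.
Upper bound: if T = a ⊗ b ⊗ c then every fibre of T is a multiple of the corresponding factor, so read the factors off the fibres through the nonzero entry T[0,0,0] = 9.
The mode-1 fibre T[:,0,0] = [9, 0] gives a = [1, 0] (primitive direction); the mode-2 fibre T[0,:,0] = [9, 6] gives b = [3, 2]; then c[k] = T[0,0,k] / (a[0]·b[0]) = [9, -3] / 3 = [3, -1].
Expanding [1, 0] ⊗ [3, 2] ⊗ [3, -1] reproduces all 8 entries of T, so T = [1, 0] ⊗ [3, 2] ⊗ [3, -1] and rank(T) ≤ 1.
These bounds meet, so rank(T) = 1.
Check entry T[1,1,1] = 0: (0)·(2)·(-1) = 0.

rank(T) = 1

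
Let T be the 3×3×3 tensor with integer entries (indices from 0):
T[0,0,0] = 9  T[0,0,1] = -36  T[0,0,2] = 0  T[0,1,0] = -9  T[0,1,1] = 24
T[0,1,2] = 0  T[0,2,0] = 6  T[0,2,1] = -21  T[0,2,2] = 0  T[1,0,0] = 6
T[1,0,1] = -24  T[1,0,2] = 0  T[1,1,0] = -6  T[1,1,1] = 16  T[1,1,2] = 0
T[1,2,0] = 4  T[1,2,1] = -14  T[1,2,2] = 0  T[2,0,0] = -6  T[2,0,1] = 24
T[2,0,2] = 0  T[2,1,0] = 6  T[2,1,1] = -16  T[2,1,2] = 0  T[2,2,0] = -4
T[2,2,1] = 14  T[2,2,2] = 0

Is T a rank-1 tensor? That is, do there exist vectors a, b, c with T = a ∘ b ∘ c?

The mode-3 unfolding of T (rows indexed by k, columns by (i,j) = (0,0), (0,1), (0,2), (1,0), (1,1), (1,2), (2,0), (2,1), (2,2)) is [[9, -9, 6, 6, -6, 4, -6, 6, -4], [-36, 24, -21, -24, 16, -14, 24, -16, 14], [0, 0, 0, 0, 0, 0, 0, 0, 0]].
There the 2×2 minor on rows k ∈ {0, 1}, columns (i,j) ∈ {(0,0), (0,1)} is det [[9, -9], [-36, 24]] = -108 ≠ 0, so this unfolding has rank ≥ 2; CP rank is at least every unfolding rank, so rank(T) ≥ 2.
In particular rank(T) ≥ 2 > 1, so T is not rank-1.

No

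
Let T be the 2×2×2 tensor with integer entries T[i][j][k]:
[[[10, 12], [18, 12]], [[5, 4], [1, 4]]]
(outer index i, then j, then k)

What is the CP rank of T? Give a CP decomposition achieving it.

rank(T) = 2

Lower bound: the mode-2 unfolding of T (rows indexed by j, columns by (i,k) = (0,0), (0,1), (1,0), (1,1)) is [[10, 12, 5, 4], [18, 12, 1, 4]].
There the 2×2 minor on rows j ∈ {0, 1}, columns (i,k) ∈ {(0,0), (0,1)} is det [[10, 12], [18, 12]] = -96 ≠ 0, so this unfolding has rank ≥ 2; CP rank is at least every unfolding rank, so rank(T) ≥ 2. (This is only a lower bound: in general the CP rank may exceed every unfolding rank, so we still need to exhibit 2 rank-1 terms summing to T.)
Upper bound — finding two terms. Write S_k = T[:,:,k] for the frontal slices: S₀ = [[10, 18], [5, 1]], S₁ = [[12, 12], [4, 4]].
If T = a₁ ⊗ b₁ ⊗ c₁ + a₂ ⊗ b₂ ⊗ c₂ then each S_k = c₁[k]·a₁b₁ᵀ + c₂[k]·a₂b₂ᵀ. S₀ and S₁ are linearly independent, so a₁b₁ᵀ and a₂b₂ᵀ must span the same plane of matrices: they are the rank-1 matrices of the form x·S₀ + y·S₁.
det(x·S₀ + y·S₁) is −80·x² − 80·xy = (-80)·(x + y)(x), vanishing at (x:y) = (1:-1) and (0:1).
M₁ = S₀ − S₁ = [[-2, 6], [1, -3]] = −[2, -1][1, -3]ᵀ and M₂ = S₁ = [[12, 12], [4, 4]] = 4·[3, 1][1, 1]ᵀ, so take a₁ = [2, -1], b₁ = [1, -3], a₂ = [3, 1], b₂ = [1, 1].
Each slice is an integer combination of E₁ = a₁b₁ᵀ and E₂ = a₂b₂ᵀ: S₀ = −E₁ + 4·E₂, S₁ = 4·E₂; reading off coefficients, c₁ = [-1, 0] and c₂ = [4, 4].
Hence T = [2, -1] ⊗ [1, -3] ⊗ [-1, 0] + [3, 1] ⊗ [1, 1] ⊗ [4, 4], so rank(T) ≤ 2.
These bounds meet, so rank(T) = 2.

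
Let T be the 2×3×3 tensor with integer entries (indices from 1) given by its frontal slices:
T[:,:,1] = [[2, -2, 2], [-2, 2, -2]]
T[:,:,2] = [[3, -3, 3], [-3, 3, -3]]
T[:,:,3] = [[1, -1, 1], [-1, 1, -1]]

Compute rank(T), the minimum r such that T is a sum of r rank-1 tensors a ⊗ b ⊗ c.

Lower bound: T ≠ 0 (e.g. T[1,1,1] = 2), so rank(T) ≥ 1.
Upper bound: if T = a ⊗ b ⊗ c then every fibre of T is a multiple of the corresponding factor, so read the factors off the fibres through the nonzero entry T[1,1,1] = 2.
The mode-1 fibre T[:,1,1] = [2, -2] gives a = [1, -1] (primitive direction); the mode-2 fibre T[1,:,1] = [2, -2, 2] gives b = [1, -1, 1]; then c[k] = T[1,1,k] / (a[1]·b[1]) = [2, 3, 1] / 1 = [2, 3, 1].
Expanding [1, -1] ⊗ [1, -1, 1] ⊗ [2, 3, 1] reproduces all 18 entries of T, so T = [1, -1] ⊗ [1, -1, 1] ⊗ [2, 3, 1] and rank(T) ≤ 1.
These bounds meet, so rank(T) = 1.
Check entry T[2,2,3] = 1: (-1)·(-1)·(1) = 1.

1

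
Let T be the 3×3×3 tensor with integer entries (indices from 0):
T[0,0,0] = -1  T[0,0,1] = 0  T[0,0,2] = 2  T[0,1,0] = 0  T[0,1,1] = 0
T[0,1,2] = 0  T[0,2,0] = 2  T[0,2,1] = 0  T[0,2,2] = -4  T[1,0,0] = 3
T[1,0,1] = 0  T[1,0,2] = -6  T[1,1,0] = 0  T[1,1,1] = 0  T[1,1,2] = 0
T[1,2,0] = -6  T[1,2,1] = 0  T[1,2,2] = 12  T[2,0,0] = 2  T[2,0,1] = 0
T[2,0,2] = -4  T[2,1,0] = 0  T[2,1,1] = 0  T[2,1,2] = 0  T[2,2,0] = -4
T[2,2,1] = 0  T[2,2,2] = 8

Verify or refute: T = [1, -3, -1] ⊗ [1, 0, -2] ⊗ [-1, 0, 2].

Reconstruct entry (2,0,0) from the claimed factors: Σₗ aₗ[2]bₗ[0]cₗ[0] = (-1)·(1)·(-1) = 1, but T[2,0,0] = 2. The claim is false.

No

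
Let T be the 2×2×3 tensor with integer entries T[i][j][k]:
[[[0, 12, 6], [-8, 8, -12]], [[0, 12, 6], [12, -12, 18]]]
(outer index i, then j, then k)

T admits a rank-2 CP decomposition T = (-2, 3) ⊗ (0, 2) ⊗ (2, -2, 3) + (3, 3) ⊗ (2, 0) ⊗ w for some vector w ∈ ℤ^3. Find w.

Subtract the known terms from T to get the rank-1 residual R = (3, 3) ⊗ (2, 0) ⊗ w, so R[i,j,k] = a[i]·b[j]·w[k]. Pick indices with nonzero a[0]·b[0] = (3)·(2) = 6. Only the fibre through (0,0,·) is needed: R[0,0,:] = T[0,0,:] − Σₗ aₗ[0]bₗ[0]cₗ = [0, 12, 6] − (-2)·(0)·(2, -2, 3) = [0, 12, 6]. Then w[k] = R[0,0,k] / 6 for each k, giving w = [0, 12, 6] / 6 = (0, 2, 1).

w = (0, 2, 1)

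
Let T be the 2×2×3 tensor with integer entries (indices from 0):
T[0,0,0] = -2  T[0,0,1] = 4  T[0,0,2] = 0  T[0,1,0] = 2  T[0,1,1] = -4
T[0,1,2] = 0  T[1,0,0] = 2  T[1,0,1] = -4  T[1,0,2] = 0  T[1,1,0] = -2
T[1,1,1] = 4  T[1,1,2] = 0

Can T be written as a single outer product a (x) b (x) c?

Yes

If T = a (x) b (x) c then every fibre of T is a multiple of the corresponding factor, so read the factors off the fibres through the nonzero entry T[0,0,0] = -2.
The mode-1 fibre T[:,0,0] = [-2, 2] gives a = (1, -1) (primitive direction); the mode-2 fibre T[0,:,0] = [-2, 2] gives b = (1, -1); then c[k] = T[0,0,k] / (a[0]·b[0]) = [-2, 4, 0] / 1 = (-2, 4, 0).
Expanding (1, -1) (x) (1, -1) (x) (-2, 4, 0) reproduces all 12 entries of T, so T = (1, -1) (x) (1, -1) (x) (-2, 4, 0) and rank(T) ≤ 1.
Equivalently every frontal slice T[:,:,k] is c[k] times the rank-1 matrix (1, -1) (x) (1, -1). So T has rank 1 (it is nonzero).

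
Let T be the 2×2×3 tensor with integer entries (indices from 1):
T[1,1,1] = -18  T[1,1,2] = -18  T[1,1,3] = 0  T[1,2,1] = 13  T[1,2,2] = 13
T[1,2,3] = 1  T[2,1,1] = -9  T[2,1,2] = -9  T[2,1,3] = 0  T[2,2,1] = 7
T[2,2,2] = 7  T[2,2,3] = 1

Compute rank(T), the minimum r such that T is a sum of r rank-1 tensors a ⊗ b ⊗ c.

Lower bound: the mode-2 unfolding of T (rows indexed by j, columns by (i,k) = (1,1), (1,2), (1,3), (2,1), (2,2), (2,3)) is [[-18, -18, 0, -9, -9, 0], [13, 13, 1, 7, 7, 1]].
There the 2×2 minor on rows j ∈ {1, 2}, columns (i,k) ∈ {(1,1), (1,3)} is det [[-18, 0], [13, 1]] = -18 ≠ 0, so this unfolding has rank ≥ 2; CP rank is at least every unfolding rank, so rank(T) ≥ 2. (This is only a lower bound: in general the CP rank may exceed every unfolding rank, so we still need to exhibit 2 rank-1 terms summing to T.)
Upper bound — finding two terms. Write S_k = T[:,:,k] for the frontal slices: S₁ = [[-18, 13], [-9, 7]], S₂ = [[-18, 13], [-9, 7]], S₃ = [[0, 1], [0, 1]].
If T = a₁ ⊗ b₁ ⊗ c₁ + a₂ ⊗ b₂ ⊗ c₂ then each S_k = c₁[k]·a₁b₁ᵀ + c₂[k]·a₂b₂ᵀ. S₁ and S₃ are linearly independent, so a₁b₁ᵀ and a₂b₂ᵀ must span the same plane of matrices: they are the rank-1 matrices of the form x·S₁ + y·S₃.
det(x·S₁ + y·S₃) is −9·x² − 9·xy = (-9)·(x + y)(x), vanishing at (x:y) = (1:-1) and (0:1).
M₁ = S₁ − S₃ = [[-18, 12], [-9, 6]] = (-3)·[2, 1][3, -2]ᵀ and M₂ = S₃ = [[0, 1], [0, 1]] = [1, 1][0, 1]ᵀ, so take a₁ = [2, 1], b₁ = [3, -2], a₂ = [1, 1], b₂ = [0, 1].
Each slice is an integer combination of E₁ = a₁b₁ᵀ and E₂ = a₂b₂ᵀ: S₁ = −3·E₁ + E₂, S₂ = −3·E₁ + E₂, S₃ = E₂; reading off coefficients, c₁ = [-3, -3, 0] and c₂ = [1, 1, 1].
Hence T = [2, 1] ⊗ [3, -2] ⊗ [-3, -3, 0] + [1, 1] ⊗ [0, 1] ⊗ [1, 1, 1], so rank(T) ≤ 2.
These bounds meet, so rank(T) = 2.

2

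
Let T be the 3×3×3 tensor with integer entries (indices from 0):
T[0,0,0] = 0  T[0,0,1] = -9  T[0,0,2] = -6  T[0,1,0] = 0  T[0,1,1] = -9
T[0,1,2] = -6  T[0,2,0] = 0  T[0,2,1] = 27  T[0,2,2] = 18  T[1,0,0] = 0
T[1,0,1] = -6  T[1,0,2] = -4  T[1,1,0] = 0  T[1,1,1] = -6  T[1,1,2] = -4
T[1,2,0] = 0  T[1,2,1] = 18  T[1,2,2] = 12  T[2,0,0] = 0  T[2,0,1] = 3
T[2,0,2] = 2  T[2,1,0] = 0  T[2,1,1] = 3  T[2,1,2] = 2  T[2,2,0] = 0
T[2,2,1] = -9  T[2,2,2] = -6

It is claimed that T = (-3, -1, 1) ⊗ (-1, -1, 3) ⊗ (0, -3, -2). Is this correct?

No

Reconstruct entry (1,0,1) from the claimed factors: Σₗ aₗ[1]bₗ[0]cₗ[1] = (-1)·(-1)·(-3) = -3, but T[1,0,1] = -6. The claim is false.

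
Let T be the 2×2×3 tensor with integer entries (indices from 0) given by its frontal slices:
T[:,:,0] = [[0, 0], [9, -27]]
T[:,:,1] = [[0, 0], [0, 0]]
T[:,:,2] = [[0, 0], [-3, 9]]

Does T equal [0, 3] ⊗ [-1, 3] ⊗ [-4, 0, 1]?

Reconstruct entry (1,0,0) from the claimed factors: Σₗ aₗ[1]bₗ[0]cₗ[0] = (3)·(-1)·(-4) = 12, but T[1,0,0] = 9. The claim is false.

No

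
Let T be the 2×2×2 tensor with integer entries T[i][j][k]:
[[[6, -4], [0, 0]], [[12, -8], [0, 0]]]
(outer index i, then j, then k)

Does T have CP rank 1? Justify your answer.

Yes

If T = a ⊗ b ⊗ c then every fibre of T is a multiple of the corresponding factor, so read the factors off the fibres through the nonzero entry T[0,0,0] = 6.
The mode-1 fibre T[:,0,0] = [6, 12] gives a = [1, 2] (primitive direction); the mode-2 fibre T[0,:,0] = [6, 0] gives b = [1, 0]; then c[k] = T[0,0,k] / (a[0]·b[0]) = [6, -4] / 1 = [6, -4].
Expanding [1, 2] ⊗ [1, 0] ⊗ [6, -4] reproduces all 8 entries of T, so T = [1, 2] ⊗ [1, 0] ⊗ [6, -4] and rank(T) ≤ 1.
Equivalently every frontal slice T[:,:,k] is c[k] times the rank-1 matrix [1, 2] ⊗ [1, 0]. So T has rank 1 (it is nonzero).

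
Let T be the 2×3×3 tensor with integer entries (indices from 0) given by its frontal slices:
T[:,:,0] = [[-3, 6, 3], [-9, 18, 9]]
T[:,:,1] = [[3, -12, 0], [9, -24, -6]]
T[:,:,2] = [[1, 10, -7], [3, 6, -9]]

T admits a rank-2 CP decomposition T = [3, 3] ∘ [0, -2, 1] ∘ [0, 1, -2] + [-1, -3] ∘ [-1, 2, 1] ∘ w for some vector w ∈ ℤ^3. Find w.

w = [-3, 3, 1]

Subtract the known terms from T to get the rank-1 residual R = [-1, -3] ∘ [-1, 2, 1] ∘ w, so R[i,j,k] = a[i]·b[j]·w[k]. Pick indices with nonzero a[0]·b[0] = (-1)·(-1) = 1. Only the fibre through (0,0,·) is needed: R[0,0,:] = T[0,0,:] − Σₗ aₗ[0]bₗ[0]cₗ = [-3, 3, 1] − (3)·(0)·[0, 1, -2] = [-3, 3, 1]. Then w[k] = R[0,0,k] / 1 for each k, giving w = [-3, 3, 1] / 1 = [-3, 3, 1].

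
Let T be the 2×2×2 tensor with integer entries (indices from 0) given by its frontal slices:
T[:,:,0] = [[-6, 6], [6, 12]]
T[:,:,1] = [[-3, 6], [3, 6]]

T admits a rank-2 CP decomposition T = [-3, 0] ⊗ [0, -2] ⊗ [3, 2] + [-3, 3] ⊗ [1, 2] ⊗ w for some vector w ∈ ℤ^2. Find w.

Subtract the known terms from T to get the rank-1 residual R = [-3, 3] ⊗ [1, 2] ⊗ w, so R[i,j,k] = a[i]·b[j]·w[k]. Pick indices with nonzero a[0]·b[0] = (-3)·(1) = -3. Only the fibre through (0,0,·) is needed: R[0,0,:] = T[0,0,:] − Σₗ aₗ[0]bₗ[0]cₗ = [-6, -3] − (-3)·(0)·[3, 2] = [-6, -3]. Then w[k] = R[0,0,k] / -3 for each k, giving w = [-6, -3] / -3 = [2, 1].

w = [2, 1]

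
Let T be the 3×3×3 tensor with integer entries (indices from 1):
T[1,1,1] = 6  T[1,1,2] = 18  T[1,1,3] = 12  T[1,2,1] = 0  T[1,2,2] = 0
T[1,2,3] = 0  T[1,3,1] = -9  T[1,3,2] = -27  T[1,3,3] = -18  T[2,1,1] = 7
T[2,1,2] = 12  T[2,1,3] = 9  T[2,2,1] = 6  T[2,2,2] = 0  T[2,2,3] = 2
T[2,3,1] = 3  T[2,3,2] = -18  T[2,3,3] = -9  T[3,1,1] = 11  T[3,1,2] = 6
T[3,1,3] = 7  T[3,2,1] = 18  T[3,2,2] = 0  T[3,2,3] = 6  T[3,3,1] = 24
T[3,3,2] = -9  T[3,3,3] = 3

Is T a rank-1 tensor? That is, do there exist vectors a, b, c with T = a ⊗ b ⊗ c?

The mode-3 unfolding of T (rows indexed by k, columns by (i,j) = (1,1), (1,2), (1,3), (2,1), (2,2), (2,3), (3,1), (3,2), (3,3)) is [[6, 0, -9, 7, 6, 3, 11, 18, 24], [18, 0, -27, 12, 0, -18, 6, 0, -9], [12, 0, -18, 9, 2, -9, 7, 6, 3]].
There the 2×2 minor on rows k ∈ {1, 2}, columns (i,j) ∈ {(1,1), (2,1)} is det [[6, 7], [18, 12]] = -54 ≠ 0, so this unfolding has rank ≥ 2; CP rank is at least every unfolding rank, so rank(T) ≥ 2.
In particular rank(T) ≥ 2 > 1, so T is not rank-1.

No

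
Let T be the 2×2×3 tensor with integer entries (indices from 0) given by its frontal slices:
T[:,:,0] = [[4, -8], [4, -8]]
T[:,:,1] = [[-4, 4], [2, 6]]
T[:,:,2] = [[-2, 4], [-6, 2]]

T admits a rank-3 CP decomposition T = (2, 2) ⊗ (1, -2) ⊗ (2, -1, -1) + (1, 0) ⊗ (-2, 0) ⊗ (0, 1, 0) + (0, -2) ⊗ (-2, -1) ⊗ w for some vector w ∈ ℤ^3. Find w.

w = (0, 1, -1)

Subtract the known terms from T to get the rank-1 residual R = (0, -2) ⊗ (-2, -1) ⊗ w, so R[i,j,k] = a[i]·b[j]·w[k]. Pick indices with nonzero a[1]·b[0] = (-2)·(-2) = 4. Only the fibre through (1,0,·) is needed: R[1,0,:] = T[1,0,:] − Σₗ aₗ[1]bₗ[0]cₗ = [4, 2, -6] − (2)·(1)·(2, -1, -1) − (0)·(-2)·(0, 1, 0) = [0, 4, -4]. Then w[k] = R[1,0,k] / 4 for each k, giving w = [0, 4, -4] / 4 = (0, 1, -1).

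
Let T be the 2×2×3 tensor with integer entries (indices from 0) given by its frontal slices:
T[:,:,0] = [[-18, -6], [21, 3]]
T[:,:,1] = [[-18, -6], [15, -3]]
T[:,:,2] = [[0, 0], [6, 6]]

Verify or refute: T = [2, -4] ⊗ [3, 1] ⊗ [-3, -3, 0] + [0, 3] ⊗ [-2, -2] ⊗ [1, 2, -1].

Reconstruct entry (1,0,0) from the claimed factors: Σₗ aₗ[1]bₗ[0]cₗ[0] = (-4)·(3)·(-3) + (3)·(-2)·(1) = 30, but T[1,0,0] = 21. The claim is false.

No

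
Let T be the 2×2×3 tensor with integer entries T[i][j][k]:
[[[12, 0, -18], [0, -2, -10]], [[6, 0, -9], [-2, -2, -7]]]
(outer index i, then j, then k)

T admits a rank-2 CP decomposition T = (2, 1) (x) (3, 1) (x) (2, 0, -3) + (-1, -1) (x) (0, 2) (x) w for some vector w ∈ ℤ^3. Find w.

w = (2, 1, 2)

Subtract the known terms from T to get the rank-1 residual R = (-1, -1) (x) (0, 2) (x) w, so R[i,j,k] = a[i]·b[j]·w[k]. Pick indices with nonzero a[0]·b[1] = (-1)·(2) = -2. Only the fibre through (0,1,·) is needed: R[0,1,:] = T[0,1,:] − Σₗ aₗ[0]bₗ[1]cₗ = [0, -2, -10] − (2)·(1)·(2, 0, -3) = [-4, -2, -4]. Then w[k] = R[0,1,k] / -2 for each k, giving w = [-4, -2, -4] / -2 = (2, 1, 2).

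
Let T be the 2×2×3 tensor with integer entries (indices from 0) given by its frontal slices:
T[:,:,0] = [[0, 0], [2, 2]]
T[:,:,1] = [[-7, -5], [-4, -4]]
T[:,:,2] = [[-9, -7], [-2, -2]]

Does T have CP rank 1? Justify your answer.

No

The mode-3 unfolding of T (rows indexed by k, columns by (i,j) = (0,0), (0,1), (1,0), (1,1)) is [[0, 0, 2, 2], [-7, -5, -4, -4], [-9, -7, -2, -2]].
There the 3×3 minor on rows k ∈ {0, 1, 2}, columns (i,j) ∈ {(0,0), (0,1), (1,0)} is det [[0, 0, 2], [-7, -5, -4], [-9, -7, -2]] = 8 ≠ 0, so this unfolding has rank ≥ 3; CP rank is at least every unfolding rank, so rank(T) ≥ 3.
In particular rank(T) ≥ 3 > 1, so T is not rank-1.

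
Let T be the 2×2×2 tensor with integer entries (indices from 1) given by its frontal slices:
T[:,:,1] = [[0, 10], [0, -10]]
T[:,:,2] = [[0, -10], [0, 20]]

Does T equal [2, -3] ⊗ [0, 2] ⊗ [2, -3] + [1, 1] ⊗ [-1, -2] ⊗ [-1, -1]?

No

Reconstruct entry (1,1,1) from the claimed factors: Σₗ aₗ[1]bₗ[1]cₗ[1] = (2)·(0)·(2) + (1)·(-1)·(-1) = 1, but T[1,1,1] = 0. The claim is false.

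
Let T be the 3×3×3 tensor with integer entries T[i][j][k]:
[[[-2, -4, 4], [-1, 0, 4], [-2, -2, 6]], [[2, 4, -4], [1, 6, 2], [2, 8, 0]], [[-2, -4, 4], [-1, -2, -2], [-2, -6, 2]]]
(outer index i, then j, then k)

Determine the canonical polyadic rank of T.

Lower bound: in the mode-1 unfolding of T (rows indexed by i, columns by (j,k)) the 3×3 minor on rows i ∈ {0, 1, 2}, columns (j,k) ∈ {(0,0), (1,1), (1,2)} is det [[-2, 0, 4], [2, 6, 2], [-2, -2, -2]] = 48 ≠ 0, so that unfolding has rank ≥ 3 and hence rank(T) ≥ 3 (CP rank is at least every unfolding rank, though it can be larger).
Upper bound: T is a sum of 3 rank-1 terms, T = (0, 0, 1) (x) (0, 1, 0) (x) (0, 2, -2) + (1, -1, 1) (x) (2, 1, 2) (x) (-1, -2, 2) + (1, 2, -1) (x) (0, 1, 1) (x) (0, 2, 2) (one valid choice — decompositions are not unique — normalised so each a, b is primitive with positive first nonzero entry; check it by expanding all entries), so rank(T) ≤ 3.
These bounds meet, so rank(T) = 3.

3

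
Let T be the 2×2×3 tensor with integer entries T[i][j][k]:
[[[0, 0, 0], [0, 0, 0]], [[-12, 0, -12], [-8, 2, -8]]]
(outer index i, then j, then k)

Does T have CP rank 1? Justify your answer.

No

The mode-2 unfolding of T (rows indexed by j, columns by (i,k) = (0,0), (0,1), (0,2), (1,0), (1,1), (1,2)) is [[0, 0, 0, -12, 0, -12], [0, 0, 0, -8, 2, -8]].
There the 2×2 minor on rows j ∈ {0, 1}, columns (i,k) ∈ {(1,0), (1,1)} is det [[-12, 0], [-8, 2]] = -24 ≠ 0, so this unfolding has rank ≥ 2; CP rank is at least every unfolding rank, so rank(T) ≥ 2.
In particular rank(T) ≥ 2 > 1, so T is not rank-1.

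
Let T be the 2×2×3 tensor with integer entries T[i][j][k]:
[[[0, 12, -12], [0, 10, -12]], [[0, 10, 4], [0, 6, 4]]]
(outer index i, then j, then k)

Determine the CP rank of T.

Lower bound: the mode-1 unfolding of T (rows indexed by i, columns by (j,k) = (0,0), (0,1), (0,2), (1,0), (1,1), (1,2)) is [[0, 12, -12, 0, 10, -12], [0, 10, 4, 0, 6, 4]].
There the 2×2 minor on rows i ∈ {0, 1}, columns (j,k) ∈ {(0,1), (0,2)} is det [[12, -12], [10, 4]] = 168 ≠ 0, so this unfolding has rank ≥ 2; CP rank is at least every unfolding rank, so rank(T) ≥ 2. (This is only a lower bound: in general the CP rank may exceed every unfolding rank, so we still need to exhibit 2 rank-1 terms summing to T.)
Upper bound — finding two terms. Write S_k = T[:,:,k] for the frontal slices: S₀ = [[0, 0], [0, 0]], S₁ = [[12, 10], [10, 6]], S₂ = [[-12, -12], [4, 4]].
If T = a₁ ⊗ b₁ ⊗ c₁ + a₂ ⊗ b₂ ⊗ c₂ then each S_k = c₁[k]·a₁b₁ᵀ + c₂[k]·a₂b₂ᵀ. S₁ and S₂ are linearly independent, so a₁b₁ᵀ and a₂b₂ᵀ must span the same plane of matrices: they are the rank-1 matrices of the form x·S₁ + y·S₂.
det(x·S₁ + y·S₂) is −28·x² + 56·xy = (-28)·(x − 2·y)(x), vanishing at (x:y) = (2:1) and (0:1).
M₁ = 2·S₁ + S₂ = [[12, 8], [24, 16]] = 4·[1, 2][3, 2]ᵀ and M₂ = S₂ = [[-12, -12], [4, 4]] = (-4)·[3, -1][1, 1]ᵀ, so take a₁ = [1, 2], b₁ = [3, 2], a₂ = [3, -1], b₂ = [1, 1].
Each slice is an integer combination of E₁ = a₁b₁ᵀ and E₂ = a₂b₂ᵀ: S₀ = 0, S₁ = 2·E₁ + 2·E₂, S₂ = −4·E₂; reading off coefficients, c₁ = [0, 2, 0] and c₂ = [0, 2, -4].
Hence T = [1, 2] ⊗ [3, 2] ⊗ [0, 2, 0] + [3, -1] ⊗ [1, 1] ⊗ [0, 2, -4], so rank(T) ≤ 2.
These bounds meet, so rank(T) = 2.

2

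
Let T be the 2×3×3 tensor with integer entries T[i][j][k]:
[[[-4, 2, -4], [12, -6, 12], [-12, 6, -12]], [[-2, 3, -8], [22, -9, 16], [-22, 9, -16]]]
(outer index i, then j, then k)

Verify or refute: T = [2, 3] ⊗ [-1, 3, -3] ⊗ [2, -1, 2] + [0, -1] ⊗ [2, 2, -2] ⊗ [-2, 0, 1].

Yes

Reconstruct entrywise from the claimed factors. For example, T[0,2,0] = -12 and Σₗ aₗ[0]bₗ[2]cₗ[0] = (2)·(-3)·(2) + (0)·(-2)·(-2) = -12; checking all 18 entries, every one matches. The claim holds.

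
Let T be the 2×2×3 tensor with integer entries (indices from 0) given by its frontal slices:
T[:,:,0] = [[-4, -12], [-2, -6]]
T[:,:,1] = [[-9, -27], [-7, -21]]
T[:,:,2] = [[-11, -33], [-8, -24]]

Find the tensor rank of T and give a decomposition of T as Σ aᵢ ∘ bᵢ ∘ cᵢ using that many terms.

rank(T) = 2

Lower bound: the mode-1 unfolding of T (rows indexed by i, columns by (j,k) = (0,0), (0,1), (0,2), (1,0), (1,1), (1,2)) is [[-4, -9, -11, -12, -27, -33], [-2, -7, -8, -6, -21, -24]].
There the 2×2 minor on rows i ∈ {0, 1}, columns (j,k) ∈ {(0,0), (0,1)} is det [[-4, -9], [-2, -7]] = 10 ≠ 0, so this unfolding has rank ≥ 2; CP rank is at least every unfolding rank, so rank(T) ≥ 2. (Unfolding ranks only ever bound the CP rank from below — rank(T) can be strictly larger than all of them — so the matching upper bound has to come from an explicit 2-term decomposition.)
Upper bound — finding two terms. Every mode-2 slice of T is a multiple of one matrix: T[:,j,:] = b[j]·M with b = (1, 3) and M = [[-4, -9, -11], [-2, -7, -8]] (rows indexed by i, columns by k). So it suffices to write M as a sum of two rank-1 matrices.
Splitting M by its rows (i = 0, 1), M = (1, 0)(-4, -9, -11)ᵀ + (0, 1)(-2, -7, -8)ᵀ.
Hence T = (1, 0) ∘ (1, 3) ∘ (-4, -9, -11) + (0, 1) ∘ (1, 3) ∘ (-2, -7, -8), so rank(T) ≤ 2.
These bounds meet, so rank(T) = 2.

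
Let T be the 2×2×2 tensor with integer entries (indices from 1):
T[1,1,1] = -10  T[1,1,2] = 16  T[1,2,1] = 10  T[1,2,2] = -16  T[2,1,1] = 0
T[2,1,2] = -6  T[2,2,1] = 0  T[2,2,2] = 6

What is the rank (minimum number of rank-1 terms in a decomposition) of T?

Lower bound: in the mode-3 unfolding of T (rows indexed by k, columns by (i,j)) the 2×2 minor on rows k ∈ {1, 2}, columns (i,j) ∈ {(1,1), (2,1)} is det [[-10, 0], [16, -6]] = 60 ≠ 0, so that unfolding has rank ≥ 2 and hence rank(T) ≥ 2 (CP rank is at least every unfolding rank, though it can be larger).
Upper bound: T[:,j,:] = b[j]·M for every slice, with b = (1, -1) and M = [[-10, 16], [0, -6]] (rows i, columns k).
Splitting M by its rows (i = 1, 2), M = (1, 0)(-10, 16)ᵀ + (0, 1)(0, -6)ᵀ.
Hence T = (1, 0) ∘ (1, -1) ∘ (-10, 16) + (0, 1) ∘ (1, -1) ∘ (0, -6), so rank(T) ≤ 2.
These bounds meet, so rank(T) = 2.

2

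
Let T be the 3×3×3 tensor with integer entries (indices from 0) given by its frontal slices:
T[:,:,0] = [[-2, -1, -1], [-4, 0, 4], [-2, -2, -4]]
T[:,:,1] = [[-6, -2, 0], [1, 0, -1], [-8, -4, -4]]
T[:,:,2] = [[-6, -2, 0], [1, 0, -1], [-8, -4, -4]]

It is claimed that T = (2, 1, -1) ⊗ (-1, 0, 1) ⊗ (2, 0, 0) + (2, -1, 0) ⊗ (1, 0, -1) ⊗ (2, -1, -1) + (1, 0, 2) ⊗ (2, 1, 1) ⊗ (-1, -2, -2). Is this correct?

Yes

Reconstruct entrywise from the claimed factors. For example, T[1,0,1] = 1 and Σₗ aₗ[1]bₗ[0]cₗ[1] = (1)·(-1)·(0) + (-1)·(1)·(-1) + (0)·(2)·(-2) = 1; checking all 27 entries, every one matches. The claim holds.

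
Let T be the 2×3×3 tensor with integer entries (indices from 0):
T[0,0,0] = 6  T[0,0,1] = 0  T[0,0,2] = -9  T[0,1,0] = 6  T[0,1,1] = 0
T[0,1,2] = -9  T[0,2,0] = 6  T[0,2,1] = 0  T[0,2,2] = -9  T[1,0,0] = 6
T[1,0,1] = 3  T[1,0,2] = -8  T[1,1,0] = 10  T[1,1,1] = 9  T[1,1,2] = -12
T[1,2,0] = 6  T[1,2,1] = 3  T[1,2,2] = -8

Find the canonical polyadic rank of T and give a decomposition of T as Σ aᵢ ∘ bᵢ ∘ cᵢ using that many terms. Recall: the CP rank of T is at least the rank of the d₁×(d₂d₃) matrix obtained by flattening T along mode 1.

Lower bound: in the mode-3 unfolding of T (rows indexed by k, columns by (i,j)) the 2×2 minor on rows k ∈ {0, 1}, columns (i,j) ∈ {(0,0), (1,0)} is det [[6, 6], [0, 3]] = 18 ≠ 0, so that unfolding has rank ≥ 2 and hence rank(T) ≥ 2 (CP rank is at least every unfolding rank, though it can be larger).
Upper bound: with S_k = T[:,:,k], the two rank-1 terms a₁b₁ᵀ, a₂b₂ᵀ are the rank-1 members of the pencil x·S₀ + y·S₁.
The 2×2 minor of x·S₀ + y·S₁ on rows {0,1}, columns {0,1} is 24·x² + 36·xy = 12·(2·x + 3·y)(x), vanishing at (x:y) = (3:-2) and (0:1).
M₁ = 3·S₀ − 2·S₁ = [[18, 18, 18], [12, 12, 12]] = 6·[3, 2][1, 1, 1]ᵀ and M₂ = S₁ = [[0, 0, 0], [3, 9, 3]] = 3·[0, 1][1, 3, 1]ᵀ, so take a₁ = [3, 2], b₁ = [1, 1, 1], a₂ = [0, 1], b₂ = [1, 3, 1].
Each slice is an integer combination of E₁ = a₁b₁ᵀ and E₂ = a₂b₂ᵀ: S₀ = 2·E₁ + 2·E₂, S₁ = 3·E₂, S₂ = −3·E₁ − 2·E₂; reading off coefficients, c₁ = [2, 0, -3] and c₂ = [2, 3, -2].
Hence T = [3, 2] ∘ [1, 1, 1] ∘ [2, 0, -3] + [0, 1] ∘ [1, 3, 1] ∘ [2, 3, -2], so rank(T) ≤ 2.
These bounds meet, so rank(T) = 2.

rank(T) = 2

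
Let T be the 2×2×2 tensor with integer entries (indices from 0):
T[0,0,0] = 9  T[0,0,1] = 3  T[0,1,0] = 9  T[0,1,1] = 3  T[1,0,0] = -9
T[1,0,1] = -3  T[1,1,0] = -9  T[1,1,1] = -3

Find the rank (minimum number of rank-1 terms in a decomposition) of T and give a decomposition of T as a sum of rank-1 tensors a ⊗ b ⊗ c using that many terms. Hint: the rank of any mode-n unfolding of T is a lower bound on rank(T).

rank(T) = 1

Lower bound: T ≠ 0 (e.g. T[0,0,0] = 9), so rank(T) ≥ 1.
Upper bound: if T = a ⊗ b ⊗ c then every fibre of T is a multiple of the corresponding factor, so read the factors off the fibres through the nonzero entry T[0,0,0] = 9.
The mode-1 fibre T[:,0,0] = [9, -9] gives a = [1, -1] (primitive direction); the mode-2 fibre T[0,:,0] = [9, 9] gives b = [1, 1]; then c[k] = T[0,0,k] / (a[0]·b[0]) = [9, 3] / 1 = [9, 3].
Expanding [1, -1] ⊗ [1, 1] ⊗ [9, 3] reproduces all 8 entries of T, so T = [1, -1] ⊗ [1, 1] ⊗ [9, 3] and rank(T) ≤ 1.
These bounds meet, so rank(T) = 1.
Check entry T[0,1,1] = 3: (1)·(1)·(3) = 3.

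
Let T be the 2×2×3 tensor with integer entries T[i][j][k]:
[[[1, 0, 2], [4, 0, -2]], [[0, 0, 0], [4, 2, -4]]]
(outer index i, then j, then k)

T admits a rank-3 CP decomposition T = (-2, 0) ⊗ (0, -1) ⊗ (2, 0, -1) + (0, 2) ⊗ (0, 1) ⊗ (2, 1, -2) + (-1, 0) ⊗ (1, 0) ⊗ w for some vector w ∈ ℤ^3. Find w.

w = (-1, 0, -2)

Subtract the known terms from T to get the rank-1 residual R = (-1, 0) ⊗ (1, 0) ⊗ w, so R[i,j,k] = a[i]·b[j]·w[k]. Pick indices with nonzero a[0]·b[0] = (-1)·(1) = -1. Only the fibre through (0,0,·) is needed: R[0,0,:] = T[0,0,:] − Σₗ aₗ[0]bₗ[0]cₗ = [1, 0, 2] − (-2)·(0)·(2, 0, -1) − (0)·(0)·(2, 1, -2) = [1, 0, 2]. Then w[k] = R[0,0,k] / -1 for each k, giving w = [1, 0, 2] / -1 = (-1, 0, -2).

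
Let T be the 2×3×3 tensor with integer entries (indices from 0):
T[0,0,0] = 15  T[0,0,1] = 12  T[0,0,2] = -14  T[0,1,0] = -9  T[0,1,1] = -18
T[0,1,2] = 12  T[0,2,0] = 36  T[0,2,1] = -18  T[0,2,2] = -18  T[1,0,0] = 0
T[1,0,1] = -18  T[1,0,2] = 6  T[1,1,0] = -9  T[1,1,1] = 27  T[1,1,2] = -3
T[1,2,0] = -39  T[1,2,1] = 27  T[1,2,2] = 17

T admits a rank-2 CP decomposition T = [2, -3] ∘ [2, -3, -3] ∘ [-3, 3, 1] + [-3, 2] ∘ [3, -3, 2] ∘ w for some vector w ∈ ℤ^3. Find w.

w = [-3, 0, 2]

Subtract the known terms from T to get the rank-1 residual R = [-3, 2] ∘ [3, -3, 2] ∘ w, so R[i,j,k] = a[i]·b[j]·w[k]. Pick indices with nonzero a[0]·b[0] = (-3)·(3) = -9. Only the fibre through (0,0,·) is needed: R[0,0,:] = T[0,0,:] − Σₗ aₗ[0]bₗ[0]cₗ = [15, 12, -14] − (2)·(2)·[-3, 3, 1] = [27, 0, -18]. Then w[k] = R[0,0,k] / -9 for each k, giving w = [27, 0, -18] / -9 = [-3, 0, 2].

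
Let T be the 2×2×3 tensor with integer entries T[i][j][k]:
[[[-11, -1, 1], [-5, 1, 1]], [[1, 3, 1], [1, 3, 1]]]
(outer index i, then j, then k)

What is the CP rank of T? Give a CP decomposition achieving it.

rank(T) = 2

Lower bound: the mode-1 unfolding of T (rows indexed by i, columns by (j,k) = (0,0), (0,1), (0,2), (1,0), (1,1), (1,2)) is [[-11, -1, 1, -5, 1, 1], [1, 3, 1, 1, 3, 1]].
There the 2×2 minor on rows i ∈ {0, 1}, columns (j,k) ∈ {(0,0), (0,1)} is det [[-11, -1], [1, 3]] = -32 ≠ 0, so this unfolding has rank ≥ 2; CP rank is at least every unfolding rank, so rank(T) ≥ 2. (Flattening ranks never certify an upper bound on CP rank; for that we must actually write T with 2 rank-1 terms.)
Upper bound — finding two terms. Write S_k = T[:,:,k] for the frontal slices: S₀ = [[-11, -5], [1, 1]], S₁ = [[-1, 1], [3, 3]], S₂ = [[1, 1], [1, 1]].
If T = a₁ ⊗ b₁ ⊗ c₁ + a₂ ⊗ b₂ ⊗ c₂ then each S_k = c₁[k]·a₁b₁ᵀ + c₂[k]·a₂b₂ᵀ. S₀ and S₁ are linearly independent, so a₁b₁ᵀ and a₂b₂ᵀ must span the same plane of matrices: they are the rank-1 matrices of the form x·S₀ + y·S₁.
det(x·S₀ + y·S₁) is −6·x² − 20·xy − 6·y² = (-2)·(x + 3·y)(3·x + y), vanishing at (x:y) = (3:-1) and (1:-3).
M₁ = 3·S₀ − S₁ = [[-32, -16], [0, 0]] = (-16)·[1, 0][2, 1]ᵀ and M₂ = S₀ − 3·S₁ = [[-8, -8], [-8, -8]] = (-8)·[1, 1][1, 1]ᵀ, so take a₁ = [1, 0], b₁ = [2, 1], a₂ = [1, 1], b₂ = [1, 1].
Each slice is an integer combination of E₁ = a₁b₁ᵀ and E₂ = a₂b₂ᵀ: S₀ = −6·E₁ + E₂, S₁ = −2·E₁ + 3·E₂, S₂ = E₂; reading off coefficients, c₁ = [-6, -2, 0] and c₂ = [1, 3, 1].
Hence T = [1, 0] ⊗ [2, 1] ⊗ [-6, -2, 0] + [1, 1] ⊗ [1, 1] ⊗ [1, 3, 1], so rank(T) ≤ 2.
These bounds meet, so rank(T) = 2.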